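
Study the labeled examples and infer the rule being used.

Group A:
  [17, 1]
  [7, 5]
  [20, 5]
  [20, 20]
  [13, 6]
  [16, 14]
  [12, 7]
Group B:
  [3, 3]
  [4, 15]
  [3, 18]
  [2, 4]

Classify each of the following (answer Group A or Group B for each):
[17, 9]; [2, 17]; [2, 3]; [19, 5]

Group A, Group B, Group B, Group A

The common property of the 'Group A' items is: first ≥ 5. No 'Group B' item has it.
[17, 9]: first 17 — matches, so Group A.
[2, 17]: first 2 — does not pass, so Group B.
[2, 3]: first 2 — does not pass, so Group B.
[19, 5]: first 19 — matches, so Group A.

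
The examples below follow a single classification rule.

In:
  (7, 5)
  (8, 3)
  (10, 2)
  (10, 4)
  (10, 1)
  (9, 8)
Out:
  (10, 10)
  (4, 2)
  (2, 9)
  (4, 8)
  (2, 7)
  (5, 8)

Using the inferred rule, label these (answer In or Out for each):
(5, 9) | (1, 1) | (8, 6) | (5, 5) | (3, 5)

Out, Out, In, Out, Out

All 'In' examples share one property — first > second AND sum ≥ 9 — and every 'Out' example lacks it.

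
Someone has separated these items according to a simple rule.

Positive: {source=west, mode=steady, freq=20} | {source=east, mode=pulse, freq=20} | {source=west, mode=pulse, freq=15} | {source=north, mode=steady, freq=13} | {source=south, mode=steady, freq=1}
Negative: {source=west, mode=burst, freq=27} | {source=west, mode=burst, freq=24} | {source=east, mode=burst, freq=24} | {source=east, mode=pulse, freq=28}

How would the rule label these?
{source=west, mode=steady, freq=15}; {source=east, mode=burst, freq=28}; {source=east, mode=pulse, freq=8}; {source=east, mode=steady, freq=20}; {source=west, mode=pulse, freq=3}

Positive, Negative, Positive, Positive, Positive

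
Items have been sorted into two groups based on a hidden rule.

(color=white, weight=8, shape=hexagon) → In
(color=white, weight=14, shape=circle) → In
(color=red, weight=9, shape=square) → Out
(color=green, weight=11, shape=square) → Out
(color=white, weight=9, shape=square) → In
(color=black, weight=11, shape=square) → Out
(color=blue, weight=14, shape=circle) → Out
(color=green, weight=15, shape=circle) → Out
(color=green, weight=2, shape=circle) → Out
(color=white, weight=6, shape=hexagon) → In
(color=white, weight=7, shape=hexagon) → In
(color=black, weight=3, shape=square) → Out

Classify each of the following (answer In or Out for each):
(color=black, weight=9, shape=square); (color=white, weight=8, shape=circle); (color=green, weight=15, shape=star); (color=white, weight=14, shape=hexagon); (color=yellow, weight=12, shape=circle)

Comparing the two groups points to one rule — color is white.
Out: (color=black, weight=9, shape=square), since color is black.
In: (color=white, weight=8, shape=circle), since color is white.
Out: (color=green, weight=15, shape=star), since color is green.
In: (color=white, weight=14, shape=hexagon), since color is white.
Out: (color=yellow, weight=12, shape=circle), since color is yellow.

Out, In, Out, In, Out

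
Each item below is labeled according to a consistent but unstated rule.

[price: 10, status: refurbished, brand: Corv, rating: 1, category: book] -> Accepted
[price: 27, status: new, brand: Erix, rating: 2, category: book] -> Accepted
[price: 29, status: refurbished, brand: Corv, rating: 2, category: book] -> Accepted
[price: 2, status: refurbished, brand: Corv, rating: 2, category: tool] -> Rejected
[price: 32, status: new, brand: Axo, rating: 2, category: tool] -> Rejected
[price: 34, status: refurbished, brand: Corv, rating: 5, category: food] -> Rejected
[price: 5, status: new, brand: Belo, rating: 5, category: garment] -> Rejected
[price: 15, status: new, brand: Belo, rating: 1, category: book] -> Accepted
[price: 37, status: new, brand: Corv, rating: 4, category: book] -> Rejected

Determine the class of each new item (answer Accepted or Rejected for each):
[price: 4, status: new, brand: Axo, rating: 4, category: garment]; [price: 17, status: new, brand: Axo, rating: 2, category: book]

The simplest hypothesis consistent with all the labels is: category is book AND price ≤ 29.

Rejected, Accepted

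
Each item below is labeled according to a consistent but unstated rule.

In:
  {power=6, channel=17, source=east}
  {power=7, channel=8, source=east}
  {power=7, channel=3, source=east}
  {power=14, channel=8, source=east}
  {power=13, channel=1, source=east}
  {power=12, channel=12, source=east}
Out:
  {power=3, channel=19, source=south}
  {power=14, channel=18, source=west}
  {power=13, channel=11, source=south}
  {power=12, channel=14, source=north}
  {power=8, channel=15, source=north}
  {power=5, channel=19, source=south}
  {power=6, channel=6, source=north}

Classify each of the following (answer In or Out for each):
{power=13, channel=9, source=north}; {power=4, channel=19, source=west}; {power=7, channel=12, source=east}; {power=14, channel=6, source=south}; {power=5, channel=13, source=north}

One predicate separates the groups cleanly: source is east.
{power=13, channel=9, source=north}: source is north — lacks this property, so Out.
{power=4, channel=19, source=west}: source is west — lacks this property, so Out.
{power=7, channel=12, source=east}: source is east — checks out, so In.
{power=14, channel=6, source=south}: source is south — lacks this property, so Out.
{power=5, channel=13, source=north}: source is north — lacks this property, so Out.

Out, Out, In, Out, Out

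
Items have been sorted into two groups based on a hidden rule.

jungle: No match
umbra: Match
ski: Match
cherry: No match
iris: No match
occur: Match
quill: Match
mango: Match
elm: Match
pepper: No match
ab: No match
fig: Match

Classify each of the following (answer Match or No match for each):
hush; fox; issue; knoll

No match, Match, Match, Match

All 'Match' examples share one property — odd length — and every 'No match' example lacks it.
hush — length 4, hence No match. fox — length 3, hence Match. issue — length 5, hence Match. knoll — length 5, hence Match.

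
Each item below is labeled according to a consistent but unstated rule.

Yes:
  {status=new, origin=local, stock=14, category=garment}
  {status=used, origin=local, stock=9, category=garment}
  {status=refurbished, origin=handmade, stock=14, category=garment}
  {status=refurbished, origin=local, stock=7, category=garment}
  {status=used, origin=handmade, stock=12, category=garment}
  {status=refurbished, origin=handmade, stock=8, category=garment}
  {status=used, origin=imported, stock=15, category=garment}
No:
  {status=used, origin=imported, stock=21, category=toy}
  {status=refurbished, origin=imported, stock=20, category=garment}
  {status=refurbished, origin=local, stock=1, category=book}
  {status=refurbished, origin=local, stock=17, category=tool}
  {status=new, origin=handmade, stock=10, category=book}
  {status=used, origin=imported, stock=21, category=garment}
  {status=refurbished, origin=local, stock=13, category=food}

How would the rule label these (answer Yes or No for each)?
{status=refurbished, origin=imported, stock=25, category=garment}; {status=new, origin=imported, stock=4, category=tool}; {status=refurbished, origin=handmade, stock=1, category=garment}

A rule that fits every label: category is garment AND stock ≤ 15 — true of each 'Yes' example, false of each 'No' one.

No, No, Yes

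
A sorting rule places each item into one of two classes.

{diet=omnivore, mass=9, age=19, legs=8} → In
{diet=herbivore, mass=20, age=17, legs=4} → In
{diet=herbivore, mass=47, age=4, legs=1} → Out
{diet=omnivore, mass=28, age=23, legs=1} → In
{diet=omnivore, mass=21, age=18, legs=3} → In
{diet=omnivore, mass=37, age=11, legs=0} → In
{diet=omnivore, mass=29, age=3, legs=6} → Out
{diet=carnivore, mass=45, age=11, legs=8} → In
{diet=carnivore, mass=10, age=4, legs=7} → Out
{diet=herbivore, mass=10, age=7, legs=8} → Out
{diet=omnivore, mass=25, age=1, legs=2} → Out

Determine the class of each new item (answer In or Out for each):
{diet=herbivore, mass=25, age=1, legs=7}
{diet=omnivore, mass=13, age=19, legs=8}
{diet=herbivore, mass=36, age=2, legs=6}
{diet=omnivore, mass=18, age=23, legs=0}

The classifier is using: age ≥ 11.
{diet=herbivore, mass=25, age=1, legs=7}: age = 1 — doesn't match, so Out. {diet=omnivore, mass=13, age=19, legs=8}: age = 19 — matches, so In. {diet=herbivore, mass=36, age=2, legs=6}: age = 2 — doesn't match, so Out. {diet=omnivore, mass=18, age=23, legs=0}: age = 23 — matches, so In.

Out, In, Out, In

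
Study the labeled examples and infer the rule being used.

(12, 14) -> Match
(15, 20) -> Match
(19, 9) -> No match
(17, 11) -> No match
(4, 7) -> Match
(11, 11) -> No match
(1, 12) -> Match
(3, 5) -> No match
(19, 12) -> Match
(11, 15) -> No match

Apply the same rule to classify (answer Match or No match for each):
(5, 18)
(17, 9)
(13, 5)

Match, No match, No match

The classifier is using: product is even.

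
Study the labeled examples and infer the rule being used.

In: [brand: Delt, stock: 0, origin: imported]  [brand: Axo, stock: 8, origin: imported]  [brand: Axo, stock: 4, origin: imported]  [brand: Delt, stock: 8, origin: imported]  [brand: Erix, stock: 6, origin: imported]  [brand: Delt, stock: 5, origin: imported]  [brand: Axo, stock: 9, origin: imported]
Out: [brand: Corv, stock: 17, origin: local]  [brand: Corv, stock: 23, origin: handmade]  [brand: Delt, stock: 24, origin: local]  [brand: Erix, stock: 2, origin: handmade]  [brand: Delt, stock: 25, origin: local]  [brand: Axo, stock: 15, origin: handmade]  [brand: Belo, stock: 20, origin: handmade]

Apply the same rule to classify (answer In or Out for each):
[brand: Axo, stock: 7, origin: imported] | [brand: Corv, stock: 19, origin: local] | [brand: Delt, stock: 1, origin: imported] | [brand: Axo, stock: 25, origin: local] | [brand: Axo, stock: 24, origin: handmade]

One predicate separates the groups cleanly: origin is imported.

In, Out, In, Out, Out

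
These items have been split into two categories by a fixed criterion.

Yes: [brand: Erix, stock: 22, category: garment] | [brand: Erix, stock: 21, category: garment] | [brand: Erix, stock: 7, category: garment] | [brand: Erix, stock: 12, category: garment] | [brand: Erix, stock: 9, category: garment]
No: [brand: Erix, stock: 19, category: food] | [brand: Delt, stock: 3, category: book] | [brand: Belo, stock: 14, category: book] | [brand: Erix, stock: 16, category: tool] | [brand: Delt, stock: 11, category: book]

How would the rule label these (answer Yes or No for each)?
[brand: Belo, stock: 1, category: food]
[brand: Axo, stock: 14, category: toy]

The classifier is using: category is garment.
[brand: Belo, stock: 1, category: food]: category is food — does not pass, so No. [brand: Axo, stock: 14, category: toy]: category is toy — does not pass, so No.

No, No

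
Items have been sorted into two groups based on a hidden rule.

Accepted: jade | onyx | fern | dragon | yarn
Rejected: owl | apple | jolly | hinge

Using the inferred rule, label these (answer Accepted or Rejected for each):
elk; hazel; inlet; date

Rejected, Rejected, Rejected, Accepted

Checking candidate rules against both groups, what survives is: even length.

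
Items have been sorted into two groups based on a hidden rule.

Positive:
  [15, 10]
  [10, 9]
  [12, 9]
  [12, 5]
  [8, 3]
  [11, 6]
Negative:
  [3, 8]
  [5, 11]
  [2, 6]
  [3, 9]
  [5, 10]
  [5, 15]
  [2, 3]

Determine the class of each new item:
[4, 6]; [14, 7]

The simplest hypothesis consistent with all the labels is: first > second.

Negative, Positive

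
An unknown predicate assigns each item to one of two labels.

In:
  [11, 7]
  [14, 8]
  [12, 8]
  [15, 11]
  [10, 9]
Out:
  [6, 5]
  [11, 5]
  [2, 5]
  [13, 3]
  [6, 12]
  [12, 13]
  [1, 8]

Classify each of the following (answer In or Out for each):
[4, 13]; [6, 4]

Out, Out

The pattern is that an item is 'In' exactly when: first > second AND sum ≥ 18.
[4, 13]: 4 < 13, 4+13 = 17 — fails the rule, so Out.
[6, 4]: 6 > 4, 6+4 = 10 — fails the rule, so Out.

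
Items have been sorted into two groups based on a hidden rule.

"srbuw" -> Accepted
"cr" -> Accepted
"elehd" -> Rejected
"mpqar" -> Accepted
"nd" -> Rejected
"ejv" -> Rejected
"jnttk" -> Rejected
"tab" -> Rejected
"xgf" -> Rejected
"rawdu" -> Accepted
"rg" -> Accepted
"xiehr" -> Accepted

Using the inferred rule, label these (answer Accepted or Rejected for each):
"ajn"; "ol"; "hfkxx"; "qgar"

Rejected, Rejected, Rejected, Accepted

The simplest hypothesis consistent with all the labels is: contains 'r'.
"ajn" — no 'r', hence Rejected. "ol" — no 'r', hence Rejected. "hfkxx" — no 'r', hence Rejected. "qgar" — has 'r', hence Accepted.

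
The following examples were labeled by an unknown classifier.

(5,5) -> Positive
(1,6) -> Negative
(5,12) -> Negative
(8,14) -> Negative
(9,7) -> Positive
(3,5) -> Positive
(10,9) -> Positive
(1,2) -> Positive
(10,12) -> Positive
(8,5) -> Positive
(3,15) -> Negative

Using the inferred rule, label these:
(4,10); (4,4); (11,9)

Negative, Positive, Positive

The pattern is that an item is 'Positive' exactly when: |first − second| ≤ 3.
(4,10): |4−10| = 6 — doesn't match, so Negative.
(4,4): |4−4| = 0 — fits, so Positive.
(11,9): |11−9| = 2 — fits, so Positive.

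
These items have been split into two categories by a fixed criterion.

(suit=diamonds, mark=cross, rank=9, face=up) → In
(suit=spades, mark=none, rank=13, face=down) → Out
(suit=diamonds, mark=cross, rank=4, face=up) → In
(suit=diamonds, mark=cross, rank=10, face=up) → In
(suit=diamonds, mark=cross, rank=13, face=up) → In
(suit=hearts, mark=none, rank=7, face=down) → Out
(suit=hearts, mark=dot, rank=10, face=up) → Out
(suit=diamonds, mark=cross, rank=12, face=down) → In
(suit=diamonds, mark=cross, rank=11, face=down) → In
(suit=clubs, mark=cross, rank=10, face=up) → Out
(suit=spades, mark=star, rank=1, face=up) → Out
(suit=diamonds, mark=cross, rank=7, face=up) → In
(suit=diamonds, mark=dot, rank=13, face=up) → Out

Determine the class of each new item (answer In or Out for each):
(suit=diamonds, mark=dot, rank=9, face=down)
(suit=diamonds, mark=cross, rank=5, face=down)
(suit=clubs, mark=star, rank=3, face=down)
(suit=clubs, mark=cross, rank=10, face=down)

Out, In, Out, Out

The classifier is using: mark is cross AND suit is diamonds.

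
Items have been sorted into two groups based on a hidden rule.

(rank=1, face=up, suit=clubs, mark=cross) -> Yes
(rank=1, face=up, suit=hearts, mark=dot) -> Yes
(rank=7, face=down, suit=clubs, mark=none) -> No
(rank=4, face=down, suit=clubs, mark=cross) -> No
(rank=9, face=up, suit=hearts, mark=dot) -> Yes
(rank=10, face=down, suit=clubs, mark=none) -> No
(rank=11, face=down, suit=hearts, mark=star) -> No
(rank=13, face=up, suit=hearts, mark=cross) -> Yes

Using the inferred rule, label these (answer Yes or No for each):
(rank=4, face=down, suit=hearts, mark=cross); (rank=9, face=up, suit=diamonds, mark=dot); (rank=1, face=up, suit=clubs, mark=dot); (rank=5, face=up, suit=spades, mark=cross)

No, Yes, Yes, Yes

One predicate separates the groups cleanly: face is up.
No: (rank=4, face=down, suit=hearts, mark=cross), since face is down.
Yes: (rank=9, face=up, suit=diamonds, mark=dot), since face is up.
Yes: (rank=1, face=up, suit=clubs, mark=dot), since face is up.
Yes: (rank=5, face=up, suit=spades, mark=cross), since face is up.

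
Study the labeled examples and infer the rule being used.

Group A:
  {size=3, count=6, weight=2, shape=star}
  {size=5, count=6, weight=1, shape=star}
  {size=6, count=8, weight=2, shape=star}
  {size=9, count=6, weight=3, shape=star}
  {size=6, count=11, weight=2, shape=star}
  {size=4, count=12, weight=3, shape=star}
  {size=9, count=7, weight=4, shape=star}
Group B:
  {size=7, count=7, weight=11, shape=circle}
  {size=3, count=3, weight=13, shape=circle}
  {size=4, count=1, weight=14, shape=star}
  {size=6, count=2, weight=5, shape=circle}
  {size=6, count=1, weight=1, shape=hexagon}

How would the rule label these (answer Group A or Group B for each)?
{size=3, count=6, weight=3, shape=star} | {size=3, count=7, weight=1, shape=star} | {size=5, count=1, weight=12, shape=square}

Group A, Group A, Group B

A rule that fits every label: shape is star AND count ≥ 2 — true of each 'Group A' example, false of each 'Group B' one.
{size=3, count=6, weight=3, shape=star}: shape is star, count = 6 — satisfies this, so Group A.
{size=3, count=7, weight=1, shape=star}: shape is star, count = 7 — satisfies this, so Group A.
{size=5, count=1, weight=12, shape=square}: shape is square, count = 1 — does not fit, so Group B.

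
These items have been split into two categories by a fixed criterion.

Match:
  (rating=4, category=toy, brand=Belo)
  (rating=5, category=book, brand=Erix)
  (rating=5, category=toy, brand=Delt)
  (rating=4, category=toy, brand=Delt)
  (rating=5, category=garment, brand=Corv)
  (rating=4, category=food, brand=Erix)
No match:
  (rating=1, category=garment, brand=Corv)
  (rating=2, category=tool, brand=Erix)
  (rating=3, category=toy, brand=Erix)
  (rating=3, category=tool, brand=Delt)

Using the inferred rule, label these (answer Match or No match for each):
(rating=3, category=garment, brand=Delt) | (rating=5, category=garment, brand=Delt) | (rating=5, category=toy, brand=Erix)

Every 'Match' example satisfies: rating ≥ 4. None of the 'No match' examples do.

No match, Match, Match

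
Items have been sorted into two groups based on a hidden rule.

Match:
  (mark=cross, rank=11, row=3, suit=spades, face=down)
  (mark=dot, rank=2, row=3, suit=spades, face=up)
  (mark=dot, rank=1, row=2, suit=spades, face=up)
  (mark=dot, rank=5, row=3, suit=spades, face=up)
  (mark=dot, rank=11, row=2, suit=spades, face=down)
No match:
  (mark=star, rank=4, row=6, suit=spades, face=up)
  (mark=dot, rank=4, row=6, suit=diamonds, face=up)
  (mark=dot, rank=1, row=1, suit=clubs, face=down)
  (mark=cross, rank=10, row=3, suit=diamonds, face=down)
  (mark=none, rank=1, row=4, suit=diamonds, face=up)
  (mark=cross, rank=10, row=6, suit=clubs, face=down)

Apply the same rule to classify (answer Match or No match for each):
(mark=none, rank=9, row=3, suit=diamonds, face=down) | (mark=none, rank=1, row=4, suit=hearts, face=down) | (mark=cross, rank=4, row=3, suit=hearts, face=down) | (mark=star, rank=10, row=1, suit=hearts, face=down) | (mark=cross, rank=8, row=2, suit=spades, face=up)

The pattern is that an item is 'Match' exactly when: suit is spades AND row ≤ 3.

No match, No match, No match, No match, Match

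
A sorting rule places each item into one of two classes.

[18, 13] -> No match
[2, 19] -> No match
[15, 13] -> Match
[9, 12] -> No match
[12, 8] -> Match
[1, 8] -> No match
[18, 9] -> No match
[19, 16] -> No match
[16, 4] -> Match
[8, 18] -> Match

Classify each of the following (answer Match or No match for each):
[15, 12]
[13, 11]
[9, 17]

A rule that fits every label: sum is even — true of each 'Match' example, false of each 'No match' one.
No match: [15, 12], since 15+12 = 27. Match: [13, 11], since 13+11 = 24. Match: [9, 17], since 9+17 = 26.

No match, Match, Match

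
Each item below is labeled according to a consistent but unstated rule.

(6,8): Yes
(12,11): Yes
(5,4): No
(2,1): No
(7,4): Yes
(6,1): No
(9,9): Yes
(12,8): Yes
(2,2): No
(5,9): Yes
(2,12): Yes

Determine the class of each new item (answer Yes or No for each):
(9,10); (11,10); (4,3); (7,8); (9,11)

The distinguishing property — sum ≥ 11 — holds for all the 'Yes' cases and none of the 'No' cases.
Yes: (9,10), since 9+10 = 19. Yes: (11,10), since 11+10 = 21. No: (4,3), since 4+3 = 7. Yes: (7,8), since 7+8 = 15. Yes: (9,11), since 9+11 = 20.

Yes, Yes, No, Yes, Yes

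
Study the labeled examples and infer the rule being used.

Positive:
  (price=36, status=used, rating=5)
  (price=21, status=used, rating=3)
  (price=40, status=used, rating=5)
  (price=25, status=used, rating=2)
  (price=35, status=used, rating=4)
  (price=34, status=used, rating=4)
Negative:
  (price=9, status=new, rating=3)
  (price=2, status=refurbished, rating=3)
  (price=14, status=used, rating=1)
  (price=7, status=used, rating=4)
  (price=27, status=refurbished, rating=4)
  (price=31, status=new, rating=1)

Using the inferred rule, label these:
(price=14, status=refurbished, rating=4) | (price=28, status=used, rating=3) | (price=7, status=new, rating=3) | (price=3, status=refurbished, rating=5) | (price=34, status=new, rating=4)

Negative, Positive, Negative, Negative, Negative

The simplest hypothesis consistent with all the labels is: status is used AND price ≥ 21.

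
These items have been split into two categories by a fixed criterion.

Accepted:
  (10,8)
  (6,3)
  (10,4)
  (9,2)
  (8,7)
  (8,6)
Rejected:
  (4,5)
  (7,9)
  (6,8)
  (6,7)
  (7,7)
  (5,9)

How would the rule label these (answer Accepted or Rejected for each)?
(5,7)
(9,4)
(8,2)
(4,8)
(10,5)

Rejected, Accepted, Accepted, Rejected, Accepted

'Accepted' ⟺ first > second.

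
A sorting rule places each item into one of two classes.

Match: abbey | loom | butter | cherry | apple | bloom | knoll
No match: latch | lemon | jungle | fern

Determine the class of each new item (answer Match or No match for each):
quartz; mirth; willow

No match, No match, Match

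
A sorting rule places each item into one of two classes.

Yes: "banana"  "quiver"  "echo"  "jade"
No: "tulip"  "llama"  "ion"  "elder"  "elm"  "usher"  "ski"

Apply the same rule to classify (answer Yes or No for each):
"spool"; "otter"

No, No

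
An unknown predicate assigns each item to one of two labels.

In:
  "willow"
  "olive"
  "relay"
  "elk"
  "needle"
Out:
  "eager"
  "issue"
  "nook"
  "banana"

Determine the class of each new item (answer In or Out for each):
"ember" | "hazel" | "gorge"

One predicate separates the groups cleanly: contains 'l'.
"ember": no 'l' — doesn't qualify, so Out. "hazel": has 'l' — passes, so In. "gorge": no 'l' — doesn't qualify, so Out.

Out, In, Out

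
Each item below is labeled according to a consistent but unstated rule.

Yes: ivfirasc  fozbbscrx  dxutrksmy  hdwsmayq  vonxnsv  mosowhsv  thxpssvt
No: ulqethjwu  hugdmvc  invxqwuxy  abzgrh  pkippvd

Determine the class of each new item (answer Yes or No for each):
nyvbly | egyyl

One predicate separates the groups cleanly: contains 's'.
nyvbly: No (no 's').
egyyl: No (no 's').

No, No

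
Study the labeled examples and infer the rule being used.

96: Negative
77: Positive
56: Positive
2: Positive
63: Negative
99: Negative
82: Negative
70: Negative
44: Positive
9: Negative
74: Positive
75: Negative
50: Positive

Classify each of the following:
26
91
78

The rule appears to be: ≡ 2 (mod 3).
26: Positive (26 mod 3 = 2).
91: Negative (91 mod 3 = 1).
78: Negative (78 mod 3 = 0).

Positive, Negative, Negative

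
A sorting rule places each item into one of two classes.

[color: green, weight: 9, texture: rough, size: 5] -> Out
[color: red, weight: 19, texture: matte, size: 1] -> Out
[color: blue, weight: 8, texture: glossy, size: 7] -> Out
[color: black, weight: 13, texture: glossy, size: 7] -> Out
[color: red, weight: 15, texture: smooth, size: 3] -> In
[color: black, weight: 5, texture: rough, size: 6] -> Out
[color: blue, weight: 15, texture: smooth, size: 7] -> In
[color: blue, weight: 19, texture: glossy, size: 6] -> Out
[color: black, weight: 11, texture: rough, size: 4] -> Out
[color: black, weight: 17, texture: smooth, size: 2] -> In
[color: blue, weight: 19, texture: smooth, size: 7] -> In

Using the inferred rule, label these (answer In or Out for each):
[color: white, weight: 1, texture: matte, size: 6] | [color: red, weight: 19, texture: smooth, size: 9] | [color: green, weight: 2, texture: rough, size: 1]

Out, In, Out

Checking candidate rules against both groups, what survives is: texture is smooth.
Out: [color: white, weight: 1, texture: matte, size: 6], since texture is matte. In: [color: red, weight: 19, texture: smooth, size: 9], since texture is smooth. Out: [color: green, weight: 2, texture: rough, size: 1], since texture is rough.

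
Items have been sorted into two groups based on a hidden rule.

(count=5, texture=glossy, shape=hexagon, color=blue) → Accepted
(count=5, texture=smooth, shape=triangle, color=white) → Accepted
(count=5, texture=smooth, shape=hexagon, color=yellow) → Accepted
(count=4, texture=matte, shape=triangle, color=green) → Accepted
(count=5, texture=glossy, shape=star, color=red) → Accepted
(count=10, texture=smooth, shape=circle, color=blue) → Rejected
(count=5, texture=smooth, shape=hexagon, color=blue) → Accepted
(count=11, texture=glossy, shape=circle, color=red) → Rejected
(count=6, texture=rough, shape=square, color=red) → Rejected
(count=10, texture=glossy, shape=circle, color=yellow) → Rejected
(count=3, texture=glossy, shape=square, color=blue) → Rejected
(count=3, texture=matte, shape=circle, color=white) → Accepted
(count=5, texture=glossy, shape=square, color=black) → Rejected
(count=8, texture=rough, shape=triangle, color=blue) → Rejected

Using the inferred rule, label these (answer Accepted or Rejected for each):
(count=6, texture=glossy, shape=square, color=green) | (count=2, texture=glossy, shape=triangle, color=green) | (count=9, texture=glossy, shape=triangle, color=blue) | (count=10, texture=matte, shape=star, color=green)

Rule: shape is not square AND count ≤ 5. This holds for each 'Accepted' example and fails for each 'Rejected' one.
(count=6, texture=glossy, shape=square, color=green) — shape is square, count = 6, hence Rejected.
(count=2, texture=glossy, shape=triangle, color=green) — shape is triangle, count = 2, hence Accepted.
(count=9, texture=glossy, shape=triangle, color=blue) — shape is triangle, count = 9, hence Rejected.
(count=10, texture=matte, shape=star, color=green) — shape is star, count = 10, hence Rejected.

Rejected, Accepted, Rejected, Rejected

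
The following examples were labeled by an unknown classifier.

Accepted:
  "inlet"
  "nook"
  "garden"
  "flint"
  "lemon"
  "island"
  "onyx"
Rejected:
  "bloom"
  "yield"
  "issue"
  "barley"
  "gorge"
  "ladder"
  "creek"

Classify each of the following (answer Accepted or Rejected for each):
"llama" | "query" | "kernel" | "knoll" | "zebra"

Rejected, Rejected, Accepted, Accepted, Rejected

The rule appears to be: contains 'n'.
"llama": no 'n' — does not fit, so Rejected. "query": no 'n' — does not fit, so Rejected. "kernel": has 'n' — matches, so Accepted. "knoll": has 'n' — matches, so Accepted. "zebra": no 'n' — does not fit, so Rejected.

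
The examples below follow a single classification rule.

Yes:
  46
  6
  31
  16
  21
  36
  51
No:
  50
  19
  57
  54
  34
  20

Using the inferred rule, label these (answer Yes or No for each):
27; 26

No, Yes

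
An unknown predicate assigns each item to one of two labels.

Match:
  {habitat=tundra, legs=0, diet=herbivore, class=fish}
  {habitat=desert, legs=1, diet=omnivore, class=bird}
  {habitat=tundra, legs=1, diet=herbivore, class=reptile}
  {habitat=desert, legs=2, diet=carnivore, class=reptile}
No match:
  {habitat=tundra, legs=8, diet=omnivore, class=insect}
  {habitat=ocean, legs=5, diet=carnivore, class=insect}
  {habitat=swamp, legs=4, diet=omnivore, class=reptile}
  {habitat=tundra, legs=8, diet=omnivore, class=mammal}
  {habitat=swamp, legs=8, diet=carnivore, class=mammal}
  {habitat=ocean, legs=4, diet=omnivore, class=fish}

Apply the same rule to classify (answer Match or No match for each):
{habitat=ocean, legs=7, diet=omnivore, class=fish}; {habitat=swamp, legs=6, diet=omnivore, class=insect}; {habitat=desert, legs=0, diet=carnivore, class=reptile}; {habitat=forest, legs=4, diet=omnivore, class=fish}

The pattern is that an item is 'Match' exactly when: legs ≤ 2.

No match, No match, Match, No match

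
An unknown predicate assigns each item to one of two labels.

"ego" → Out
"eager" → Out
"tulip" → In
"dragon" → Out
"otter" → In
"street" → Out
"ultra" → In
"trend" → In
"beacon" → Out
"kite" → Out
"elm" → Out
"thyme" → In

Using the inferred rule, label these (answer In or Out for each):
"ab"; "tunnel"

Out, Out

The distinguishing property — odd length AND contains 't' — holds for all the 'In' cases and none of the 'Out' cases.
"ab": length 2, no 't', fails the rule → Out.
"tunnel": length 6, has 't', fails the rule → Out.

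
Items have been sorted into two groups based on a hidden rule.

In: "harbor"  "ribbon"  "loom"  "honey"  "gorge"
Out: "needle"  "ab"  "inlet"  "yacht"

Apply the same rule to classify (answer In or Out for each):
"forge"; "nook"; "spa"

In, In, Out

Rule: contains 'o'. This holds for each 'In' example and fails for each 'Out' one.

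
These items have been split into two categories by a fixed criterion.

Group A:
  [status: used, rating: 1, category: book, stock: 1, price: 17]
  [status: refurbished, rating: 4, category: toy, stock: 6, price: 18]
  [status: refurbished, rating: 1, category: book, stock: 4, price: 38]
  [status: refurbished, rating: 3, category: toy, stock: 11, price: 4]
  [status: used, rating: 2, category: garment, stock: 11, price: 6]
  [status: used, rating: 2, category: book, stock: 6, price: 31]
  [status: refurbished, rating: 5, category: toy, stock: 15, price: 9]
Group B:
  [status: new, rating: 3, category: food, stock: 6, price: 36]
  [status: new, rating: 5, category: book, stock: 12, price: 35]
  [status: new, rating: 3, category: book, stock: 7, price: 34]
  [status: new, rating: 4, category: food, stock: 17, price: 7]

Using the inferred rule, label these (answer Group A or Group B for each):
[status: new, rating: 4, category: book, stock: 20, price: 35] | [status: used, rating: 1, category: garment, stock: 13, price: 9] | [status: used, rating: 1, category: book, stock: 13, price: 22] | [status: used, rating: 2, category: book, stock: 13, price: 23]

Group B, Group A, Group A, Group A

The distinguishing property — status is not new — holds for all the 'Group A' cases and none of the 'Group B' cases.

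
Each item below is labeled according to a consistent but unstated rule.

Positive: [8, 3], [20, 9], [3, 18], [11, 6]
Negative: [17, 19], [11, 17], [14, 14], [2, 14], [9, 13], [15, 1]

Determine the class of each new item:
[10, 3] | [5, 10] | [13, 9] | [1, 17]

Positive, Positive, Negative, Negative

The classifier is using: sum is odd.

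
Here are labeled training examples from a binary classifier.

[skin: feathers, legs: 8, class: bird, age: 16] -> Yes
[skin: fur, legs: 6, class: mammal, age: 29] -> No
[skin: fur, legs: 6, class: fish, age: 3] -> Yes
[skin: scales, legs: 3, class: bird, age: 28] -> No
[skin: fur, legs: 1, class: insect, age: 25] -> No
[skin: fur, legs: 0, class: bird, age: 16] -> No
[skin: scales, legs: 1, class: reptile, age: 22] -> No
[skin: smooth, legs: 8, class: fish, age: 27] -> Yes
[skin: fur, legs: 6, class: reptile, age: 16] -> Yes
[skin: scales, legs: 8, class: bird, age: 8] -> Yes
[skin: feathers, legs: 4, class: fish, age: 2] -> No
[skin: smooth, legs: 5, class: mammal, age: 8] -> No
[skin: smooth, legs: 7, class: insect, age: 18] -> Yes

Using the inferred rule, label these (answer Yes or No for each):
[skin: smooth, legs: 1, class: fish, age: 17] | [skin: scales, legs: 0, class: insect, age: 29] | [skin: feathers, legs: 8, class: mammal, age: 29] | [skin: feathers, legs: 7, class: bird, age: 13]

No, No, No, Yes

The pattern is that an item is 'Yes' exactly when: legs ≥ 6 AND age ≤ 27.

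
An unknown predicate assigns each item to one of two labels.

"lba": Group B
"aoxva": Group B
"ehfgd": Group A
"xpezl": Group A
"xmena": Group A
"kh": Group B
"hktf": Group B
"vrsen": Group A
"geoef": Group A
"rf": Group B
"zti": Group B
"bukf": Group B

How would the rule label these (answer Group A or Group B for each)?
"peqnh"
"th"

Group A, Group B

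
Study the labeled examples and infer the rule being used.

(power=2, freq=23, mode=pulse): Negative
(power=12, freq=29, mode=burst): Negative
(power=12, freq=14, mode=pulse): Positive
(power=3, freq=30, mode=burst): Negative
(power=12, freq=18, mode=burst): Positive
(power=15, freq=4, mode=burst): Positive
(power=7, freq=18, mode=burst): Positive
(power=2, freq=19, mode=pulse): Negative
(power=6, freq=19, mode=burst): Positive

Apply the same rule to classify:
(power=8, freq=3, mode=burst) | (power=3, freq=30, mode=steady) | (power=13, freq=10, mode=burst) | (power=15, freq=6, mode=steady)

'Positive' ⟺ power ≥ 3 AND freq ≤ 19.

Positive, Negative, Positive, Positive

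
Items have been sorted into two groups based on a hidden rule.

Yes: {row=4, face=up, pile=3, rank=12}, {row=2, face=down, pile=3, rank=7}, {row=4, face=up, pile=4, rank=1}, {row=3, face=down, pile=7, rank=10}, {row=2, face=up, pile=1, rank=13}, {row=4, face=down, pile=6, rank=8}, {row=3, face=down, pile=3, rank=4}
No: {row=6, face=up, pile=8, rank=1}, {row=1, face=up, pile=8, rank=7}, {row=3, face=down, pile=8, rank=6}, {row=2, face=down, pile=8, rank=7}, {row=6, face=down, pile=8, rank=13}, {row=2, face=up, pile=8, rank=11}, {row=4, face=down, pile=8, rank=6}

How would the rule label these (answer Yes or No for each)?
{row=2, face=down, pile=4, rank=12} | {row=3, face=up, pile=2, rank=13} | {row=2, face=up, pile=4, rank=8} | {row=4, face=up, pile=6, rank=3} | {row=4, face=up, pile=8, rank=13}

The pattern is that an item is 'Yes' exactly when: pile ≤ 7.

Yes, Yes, Yes, Yes, No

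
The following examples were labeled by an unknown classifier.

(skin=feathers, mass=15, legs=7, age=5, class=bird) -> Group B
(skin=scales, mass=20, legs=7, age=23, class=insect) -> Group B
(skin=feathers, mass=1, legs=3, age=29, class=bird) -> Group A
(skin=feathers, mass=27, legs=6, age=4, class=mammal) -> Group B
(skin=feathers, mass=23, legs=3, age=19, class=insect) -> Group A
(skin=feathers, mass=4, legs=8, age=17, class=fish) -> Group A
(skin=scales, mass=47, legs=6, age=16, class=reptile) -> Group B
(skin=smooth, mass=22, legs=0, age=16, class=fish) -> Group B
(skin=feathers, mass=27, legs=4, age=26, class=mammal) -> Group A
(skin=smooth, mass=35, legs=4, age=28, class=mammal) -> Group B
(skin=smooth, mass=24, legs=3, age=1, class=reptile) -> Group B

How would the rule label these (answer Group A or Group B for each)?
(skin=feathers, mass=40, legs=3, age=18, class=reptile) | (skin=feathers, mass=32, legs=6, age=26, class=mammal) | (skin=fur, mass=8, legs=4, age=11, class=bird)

A rule that fits every label: skin is feathers AND age ≥ 16 — true of each 'Group A' example, false of each 'Group B' one.
(skin=feathers, mass=40, legs=3, age=18, class=reptile): skin is feathers, age = 18, checks out → Group A. (skin=feathers, mass=32, legs=6, age=26, class=mammal): skin is feathers, age = 26, checks out → Group A. (skin=fur, mass=8, legs=4, age=11, class=bird): skin is fur, age = 11, does not satisfy this → Group B.

Group A, Group A, Group B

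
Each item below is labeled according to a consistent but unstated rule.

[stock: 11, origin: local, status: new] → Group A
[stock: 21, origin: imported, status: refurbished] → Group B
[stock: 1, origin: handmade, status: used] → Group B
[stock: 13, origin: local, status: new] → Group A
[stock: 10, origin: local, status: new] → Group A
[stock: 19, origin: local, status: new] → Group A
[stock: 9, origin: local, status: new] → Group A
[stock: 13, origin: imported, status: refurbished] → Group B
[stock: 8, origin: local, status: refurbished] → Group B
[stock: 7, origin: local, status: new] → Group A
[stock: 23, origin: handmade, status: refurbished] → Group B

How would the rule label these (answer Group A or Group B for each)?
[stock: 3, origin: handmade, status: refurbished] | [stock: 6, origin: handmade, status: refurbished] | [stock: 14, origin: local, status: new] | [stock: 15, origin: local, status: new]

Group B, Group B, Group A, Group A

A rule that fits every label: status is new — true of each 'Group A' example, false of each 'Group B' one.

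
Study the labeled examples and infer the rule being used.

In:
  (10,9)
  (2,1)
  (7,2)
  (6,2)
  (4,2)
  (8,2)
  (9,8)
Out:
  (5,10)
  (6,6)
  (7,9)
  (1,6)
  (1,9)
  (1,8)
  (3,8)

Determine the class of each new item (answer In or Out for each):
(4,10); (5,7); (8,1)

All 'In' examples share one property — first > second — and every 'Out' example lacks it.

Out, Out, In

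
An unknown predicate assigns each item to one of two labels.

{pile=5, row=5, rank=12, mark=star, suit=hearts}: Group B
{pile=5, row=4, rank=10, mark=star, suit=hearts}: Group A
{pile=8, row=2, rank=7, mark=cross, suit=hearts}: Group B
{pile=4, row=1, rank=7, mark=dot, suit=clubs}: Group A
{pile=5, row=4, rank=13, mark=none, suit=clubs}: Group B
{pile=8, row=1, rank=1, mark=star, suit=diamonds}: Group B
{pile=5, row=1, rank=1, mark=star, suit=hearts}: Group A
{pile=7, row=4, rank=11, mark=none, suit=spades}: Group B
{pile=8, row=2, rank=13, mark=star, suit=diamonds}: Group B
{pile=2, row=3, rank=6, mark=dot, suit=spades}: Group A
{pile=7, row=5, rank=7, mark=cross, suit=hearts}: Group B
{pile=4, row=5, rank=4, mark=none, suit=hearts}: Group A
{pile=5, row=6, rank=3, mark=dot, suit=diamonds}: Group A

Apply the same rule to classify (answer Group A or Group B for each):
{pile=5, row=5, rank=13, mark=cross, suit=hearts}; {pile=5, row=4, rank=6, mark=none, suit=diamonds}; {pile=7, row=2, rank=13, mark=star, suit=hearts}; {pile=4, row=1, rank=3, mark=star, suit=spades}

Every 'Group A' example satisfies: pile ≤ 5 AND rank ≤ 10. None of the 'Group B' examples do.
{pile=5, row=5, rank=13, mark=cross, suit=hearts}: pile = 5, rank = 13 — lacks this property, so Group B. {pile=5, row=4, rank=6, mark=none, suit=diamonds}: pile = 5, rank = 6 — qualifies, so Group A. {pile=7, row=2, rank=13, mark=star, suit=hearts}: pile = 7, rank = 13 — lacks this property, so Group B. {pile=4, row=1, rank=3, mark=star, suit=spades}: pile = 4, rank = 3 — qualifies, so Group A.

Group B, Group A, Group B, Group A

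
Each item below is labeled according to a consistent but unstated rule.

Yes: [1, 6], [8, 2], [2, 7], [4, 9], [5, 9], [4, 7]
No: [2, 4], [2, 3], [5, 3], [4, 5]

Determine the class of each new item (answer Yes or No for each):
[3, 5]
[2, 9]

No, Yes

Rule: max ≥ 6. This holds for each 'Yes' example and fails for each 'No' one.
[3, 5]: max 5, does not fit → No. [2, 9]: max 9, matches → Yes.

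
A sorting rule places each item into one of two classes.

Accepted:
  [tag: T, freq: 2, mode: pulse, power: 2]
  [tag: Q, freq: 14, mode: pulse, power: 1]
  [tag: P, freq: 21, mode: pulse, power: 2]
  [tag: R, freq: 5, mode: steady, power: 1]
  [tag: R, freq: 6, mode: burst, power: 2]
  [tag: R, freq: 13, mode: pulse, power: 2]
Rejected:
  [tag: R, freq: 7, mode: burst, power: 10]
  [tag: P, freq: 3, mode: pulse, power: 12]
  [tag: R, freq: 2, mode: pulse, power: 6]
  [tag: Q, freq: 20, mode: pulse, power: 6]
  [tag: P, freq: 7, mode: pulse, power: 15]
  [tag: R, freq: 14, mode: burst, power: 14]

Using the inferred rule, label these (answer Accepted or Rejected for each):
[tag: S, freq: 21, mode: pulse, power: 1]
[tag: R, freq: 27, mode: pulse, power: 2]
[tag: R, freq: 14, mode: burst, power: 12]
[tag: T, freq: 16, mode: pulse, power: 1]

Accepted, Accepted, Rejected, Accepted

Rule: power ≤ 2. This holds for each 'Accepted' example and fails for each 'Rejected' one.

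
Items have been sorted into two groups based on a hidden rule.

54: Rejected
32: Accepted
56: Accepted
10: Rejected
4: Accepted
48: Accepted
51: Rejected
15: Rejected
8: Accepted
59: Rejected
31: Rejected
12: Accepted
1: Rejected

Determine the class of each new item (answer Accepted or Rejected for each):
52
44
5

Accepted, Accepted, Rejected

The classifier is using: multiple of 4.
52: 52 = 4·13 — satisfies this, so Accepted. 44: 44 = 4·11 — satisfies this, so Accepted. 5: 5 = 4·1 + 1 — doesn't match, so Rejected.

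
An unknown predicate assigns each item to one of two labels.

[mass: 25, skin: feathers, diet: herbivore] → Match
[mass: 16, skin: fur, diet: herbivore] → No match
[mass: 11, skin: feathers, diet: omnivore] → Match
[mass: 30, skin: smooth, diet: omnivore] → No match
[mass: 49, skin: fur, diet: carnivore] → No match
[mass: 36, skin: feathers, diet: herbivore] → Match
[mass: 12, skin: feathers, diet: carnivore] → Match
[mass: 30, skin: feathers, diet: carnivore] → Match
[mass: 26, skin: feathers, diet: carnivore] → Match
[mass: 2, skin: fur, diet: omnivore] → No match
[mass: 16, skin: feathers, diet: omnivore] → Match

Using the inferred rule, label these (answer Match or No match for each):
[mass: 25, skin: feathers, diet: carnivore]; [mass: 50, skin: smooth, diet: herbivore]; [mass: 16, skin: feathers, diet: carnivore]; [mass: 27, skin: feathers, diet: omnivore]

Match, No match, Match, Match

The distinguishing property — skin is feathers — holds for all the 'Match' cases and none of the 'No match' cases.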